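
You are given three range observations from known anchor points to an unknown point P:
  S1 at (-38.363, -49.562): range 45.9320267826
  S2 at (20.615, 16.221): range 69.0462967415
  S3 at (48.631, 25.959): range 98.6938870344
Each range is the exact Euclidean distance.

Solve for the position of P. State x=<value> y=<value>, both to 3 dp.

x=-45.353 y=-4.165

eq1: (x + 38.363)² + (y + 49.562)² = 45.9320267826²
eq2: (x − 20.615)² + (y − 16.221)² = 69.0462967415²
eq3: (x − 48.631)² + (y − 25.959)² = 98.6938870344²
eq1−eq2, eq1−eq3 (x²,y² cancel):
  117.956·x + 131.566·y = -5897.652556
  173.988·x + 151.042·y = -8520.000025
det = 117.956·151.042 − 131.566·173.988 = -5074.595056
x = (-5897.652556·151.042 − 131.566·-8520.000025) / -5074.595056 = -45.353192
y = (117.956·-8520.000025 − -5897.652556·173.988) / -5074.595056 = -4.164992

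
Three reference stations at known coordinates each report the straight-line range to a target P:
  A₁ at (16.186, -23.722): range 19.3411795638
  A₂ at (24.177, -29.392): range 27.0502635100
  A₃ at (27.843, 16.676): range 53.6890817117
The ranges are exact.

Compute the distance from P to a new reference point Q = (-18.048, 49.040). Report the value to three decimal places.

77.955

eq1: (x − 16.186)² + (y + 23.722)² = 19.3411795638²
eq2: (x − 24.177)² + (y + 29.392)² = 27.0502635100²
eq3: (x − 27.843)² + (y − 16.676)² = 53.6890817117²
eq3−eq1, eq3−eq2 (x²,y² cancel):
  -23.314·x − 80.796·y = 2279.834523
  -7.332·x − 92.136·y = 2545.896107
det = -23.314·-92.136 − -80.796·-7.332 = 1555.662432
x = (2279.834523·-92.136 − -80.796·2545.896107) / 1555.662432 = -2.800487
y = (-23.314·2545.896107 − 2279.834523·-7.332) / 1555.662432 = -27.409079
|P − Q| = √((-2.800487 − -18.048)² + (-27.409079 − 49.040)²) = 77.954784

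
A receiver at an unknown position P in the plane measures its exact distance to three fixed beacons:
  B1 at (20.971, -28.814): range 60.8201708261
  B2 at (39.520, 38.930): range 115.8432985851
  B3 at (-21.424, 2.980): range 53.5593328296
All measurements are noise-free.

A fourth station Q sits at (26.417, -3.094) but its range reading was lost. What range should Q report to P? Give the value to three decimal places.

eq1: (x − 20.971)² + (y + 28.814)² = 60.8201708261²
eq2: (x − 39.520)² + (y − 38.930)² = 115.8432985851²
eq3: (x + 21.424)² + (y − 2.980)² = 53.5593328296²
eq2−eq3, eq2−eq1 (x²,y² cancel):
  -121.888·x − 71.900·y = 7941.560570
  -37.098·x − 135.488·y = 7913.230785
det = -121.888·-135.488 − -71.900·-37.098 = 13847.015144
x = (7941.560570·-135.488 − -71.900·7913.230785) / 13847.015144 = -36.616185
y = (-121.888·7913.230785 − 7941.560570·-37.098) / 13847.015144 = -48.379514
|P − Q| = √((-36.616185 − 26.417)² + (-48.379514 − -3.094)²) = 77.614175

77.614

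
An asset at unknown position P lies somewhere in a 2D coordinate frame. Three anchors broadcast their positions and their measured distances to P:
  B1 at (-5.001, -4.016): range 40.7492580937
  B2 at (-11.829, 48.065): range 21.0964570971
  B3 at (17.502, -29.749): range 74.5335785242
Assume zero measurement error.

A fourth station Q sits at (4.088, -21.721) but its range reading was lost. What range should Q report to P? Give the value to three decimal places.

eq1: (x + 5.001)² + (y + 4.016)² = 40.7492580937²
eq2: (x + 11.829)² + (y − 48.065)² = 21.0964570971²
eq3: (x − 17.502)² + (y + 29.749)² = 74.5335785242²
eq2−eq3, eq2−eq1 (x²,y² cancel):
  58.662·x − 155.628·y = -6369.040287
  13.656·x − 104.162·y = -3624.472742
det = 58.662·-104.162 − -155.628·13.656 = -3985.095276
x = (-6369.040287·-104.162 − -155.628·-3624.472742) / -3985.095276 = -24.928521
y = (58.662·-3624.472742 − -6369.040287·13.656) / -3985.095276 = 31.528282
|P − Q| = √((-24.928521 − 4.088)² + (31.528282 − -21.721)²) = 60.641937

60.642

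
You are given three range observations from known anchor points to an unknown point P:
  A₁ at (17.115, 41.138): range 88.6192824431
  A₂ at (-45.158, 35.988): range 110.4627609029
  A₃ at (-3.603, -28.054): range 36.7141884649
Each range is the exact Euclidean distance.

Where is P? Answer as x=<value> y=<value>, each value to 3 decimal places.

x=27.955 y=-46.816

eq1: (x − 17.115)² + (y − 41.138)² = 88.6192824431²
eq2: (x + 45.158)² + (y − 35.988)² = 110.4627609029²
eq3: (x + 3.603)² + (y + 28.054)² = 36.7141884649²
eq1−eq2, eq1−eq3 (x²,y² cancel):
  -124.546·x − 10.300·y = -2999.521487
  -41.436·x − 138.384·y = 5320.195842
det = -124.546·-138.384 − -10.300·-41.436 = 16808.382864
x = (-2999.521487·-138.384 − -10.300·5320.195842) / 16808.382864 = 27.955325
y = (-124.546·5320.195842 − -2999.521487·-41.436) / 16808.382864 = -46.815764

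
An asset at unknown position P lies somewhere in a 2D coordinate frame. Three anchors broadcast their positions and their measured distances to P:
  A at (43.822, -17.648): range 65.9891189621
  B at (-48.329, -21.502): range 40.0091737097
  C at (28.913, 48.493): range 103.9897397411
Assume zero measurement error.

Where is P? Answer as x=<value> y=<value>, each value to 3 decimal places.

eq1: (x − 43.822)² + (y + 17.648)² = 65.9891189621²
eq2: (x + 48.329)² + (y + 21.502)² = 40.0091737097²
eq3: (x − 28.913)² + (y − 48.493)² = 103.9897397411²
eq2−eq1, eq2−eq3 (x²,y² cancel):
  184.302·x + 7.708·y = -3320.038497
  154.484·x + 139.990·y = -8823.627617
det = 184.302·139.990 − 7.708·154.484 = 24609.674308
x = (-3320.038497·139.990 − 7.708·-8823.627617) / 24609.674308 = -16.122102
y = (184.302·-8823.627617 − -3320.038497·154.484) / 24609.674308 = -45.239095

x=-16.122 y=-45.239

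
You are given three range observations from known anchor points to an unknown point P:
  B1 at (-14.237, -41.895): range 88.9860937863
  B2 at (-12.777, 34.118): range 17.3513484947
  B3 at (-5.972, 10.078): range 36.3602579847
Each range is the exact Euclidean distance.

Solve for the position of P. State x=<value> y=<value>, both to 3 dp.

x=-0.095 y=45.960

eq1: (x + 14.237)² + (y + 41.895)² = 88.9860937863²
eq2: (x + 12.777)² + (y − 34.118)² = 17.3513484947²
eq3: (x + 5.972)² + (y − 10.078)² = 36.3602579847²
eq1−eq3, eq1−eq2 (x²,y² cancel):
  16.530·x + 103.946·y = 4775.804201
  2.920·x + 152.026·y = 6986.862052
det = 16.530·152.026 − 103.946·2.920 = 2209.467460
x = (4775.804201·152.026 − 103.946·6986.862052) / 2209.467460 = -0.095024
y = (16.530·6986.862052 − 4775.804201·2.920) / 2209.467460 = 45.960162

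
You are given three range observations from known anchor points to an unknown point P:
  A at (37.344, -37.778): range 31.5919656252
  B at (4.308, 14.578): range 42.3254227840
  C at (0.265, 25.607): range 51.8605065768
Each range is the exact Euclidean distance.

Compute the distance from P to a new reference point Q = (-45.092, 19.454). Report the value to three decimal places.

89.955

eq1: (x − 37.344)² + (y + 37.778)² = 31.5919656252²
eq2: (x − 4.308)² + (y − 14.578)² = 42.3254227840²
eq3: (x − 0.265)² + (y − 25.607)² = 51.8605065768²
eq1−eq2, eq1−eq3 (x²,y² cancel):
  -66.072·x + 104.712·y = -3384.063794
  -74.158·x + 126.770·y = -3857.422796
det = -66.072·126.770 − 104.712·-74.158 = -610.714944
x = (-3384.063794·126.770 − 104.712·-3857.422796) / -610.714944 = 41.065495
y = (-66.072·-3857.422796 − -3384.063794·-74.158) / -610.714944 = -6.405994
|P − Q| = √((41.065495 − -45.092)² + (-6.405994 − 19.454)²) = 89.954728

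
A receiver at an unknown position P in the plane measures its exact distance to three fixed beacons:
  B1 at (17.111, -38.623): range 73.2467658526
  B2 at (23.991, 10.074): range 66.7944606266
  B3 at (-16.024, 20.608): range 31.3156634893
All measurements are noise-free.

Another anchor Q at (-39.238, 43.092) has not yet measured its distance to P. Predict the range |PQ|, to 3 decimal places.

39.315

eq1: (x − 17.111)² + (y + 38.623)² = 73.2467658526²
eq2: (x − 23.991)² + (y − 10.074)² = 66.7944606266²
eq3: (x + 16.024)² + (y − 20.608)² = 31.3156634893²
eq1−eq2, eq1−eq3 (x²,y² cancel):
  13.760·x + 97.394·y = -203.880156
  -66.270·x + 118.462·y = 3281.353718
det = 13.760·118.462 − 97.394·-66.270 = 8084.337500
x = (-203.880156·118.462 − 97.394·3281.353718) / 8084.337500 = -42.518786
y = (13.760·3281.353718 − -203.880156·-66.270) / 8084.337500 = 3.913776
|P − Q| = √((-42.518786 − -39.238)² + (3.913776 − 43.092)²) = 39.315350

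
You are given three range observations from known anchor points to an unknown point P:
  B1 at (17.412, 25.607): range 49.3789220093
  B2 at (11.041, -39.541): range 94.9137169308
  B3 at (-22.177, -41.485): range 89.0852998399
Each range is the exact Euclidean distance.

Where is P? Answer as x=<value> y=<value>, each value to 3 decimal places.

eq1: (x − 17.412)² + (y − 25.607)² = 49.3789220093²
eq2: (x − 11.041)² + (y + 39.541)² = 94.9137169308²
eq3: (x + 22.177)² + (y + 41.485)² = 89.0852998399²
eq2−eq1, eq2−eq3 (x²,y² cancel):
  12.742·x + 130.296·y = 5843.837554
  -66.436·x − 3.888·y = 1599.853206
det = 12.742·-3.888 − 130.296·-66.436 = 8606.804160
x = (5843.837554·-3.888 − 130.296·1599.853206) / 8606.804160 = -26.859600
y = (12.742·1599.853206 − 5843.837554·-66.436) / 8606.804160 = 47.477149

x=-26.860 y=47.477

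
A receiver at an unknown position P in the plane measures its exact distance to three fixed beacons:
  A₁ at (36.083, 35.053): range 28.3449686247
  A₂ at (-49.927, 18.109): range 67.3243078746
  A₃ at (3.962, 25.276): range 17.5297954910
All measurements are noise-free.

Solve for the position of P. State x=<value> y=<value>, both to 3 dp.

x=17.263 y=13.858

eq1: (x − 36.083)² + (y − 35.053)² = 28.3449686247²
eq2: (x + 49.927)² + (y − 18.109)² = 67.3243078746²
eq3: (x − 3.962)² + (y − 25.276)² = 17.5297954910²
eq1−eq2, eq1−eq3 (x²,y² cancel):
  -172.020·x − 33.888·y = -3439.179672
  -64.242·x − 19.554·y = -1379.978562
det = -172.020·-19.554 − -33.888·-64.242 = 1186.646184
x = (-3439.179672·-19.554 − -33.888·-1379.978562) / 1186.646184 = 17.262943
y = (-172.020·-1379.978562 − -3439.179672·-64.242) / 1186.646184 = 13.857654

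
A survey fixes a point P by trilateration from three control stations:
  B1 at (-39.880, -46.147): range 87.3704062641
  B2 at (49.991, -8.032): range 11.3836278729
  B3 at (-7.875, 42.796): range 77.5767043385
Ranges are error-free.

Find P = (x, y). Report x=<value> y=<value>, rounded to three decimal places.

eq1: (x + 39.880)² + (y + 46.147)² = 87.3704062641²
eq2: (x − 49.991)² + (y + 8.032)² = 11.3836278729²
eq3: (x + 7.875)² + (y − 42.796)² = 77.5767043385²
eq3−eq2, eq3−eq1 (x²,y² cancel):
  115.732·x − 101.656·y = 6558.657936
  -64.010·x − 177.886·y = 211.003933
det = 115.732·-177.886 − -101.656·-64.010 = -27094.103112
x = (6558.657936·-177.886 − -101.656·211.003933) / -27094.103112 = 42.269109
y = (115.732·211.003933 − 6558.657936·-64.010) / -27094.103112 = -16.396173

x=42.269 y=-16.396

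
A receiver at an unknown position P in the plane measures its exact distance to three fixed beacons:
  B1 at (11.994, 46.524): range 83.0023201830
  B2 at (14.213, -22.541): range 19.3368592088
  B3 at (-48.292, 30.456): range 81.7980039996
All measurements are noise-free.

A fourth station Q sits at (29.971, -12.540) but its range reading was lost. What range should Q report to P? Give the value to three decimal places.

37.854

eq1: (x − 11.994)² + (y − 46.524)² = 83.0023201830²
eq2: (x − 14.213)² + (y + 22.541)² = 19.3368592088²
eq3: (x + 48.292)² + (y − 30.456)² = 81.7980039996²
eq1−eq3, eq1−eq2 (x²,y² cancel):
  -120.572·x − 32.136·y = 1149.818285
  4.438·x − 138.130·y = 4917.238470
det = -120.572·-138.130 − -32.136·4.438 = 16797.229928
x = (1149.818285·-138.130 − -32.136·4917.238470) / 16797.229928 = -0.047866
y = (-120.572·4917.238470 − 1149.818285·4.438) / 16797.229928 = -35.600166
|P − Q| = √((-0.047866 − 29.971)² + (-35.600166 − -12.540)²) = 37.853713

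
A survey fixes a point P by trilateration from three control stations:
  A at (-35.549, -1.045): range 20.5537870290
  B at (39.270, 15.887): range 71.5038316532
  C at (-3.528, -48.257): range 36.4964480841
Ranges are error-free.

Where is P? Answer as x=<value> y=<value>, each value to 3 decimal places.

eq1: (x + 35.549)² + (y + 1.045)² = 20.5537870290²
eq2: (x − 39.270)² + (y − 15.887)² = 71.5038316532²
eq3: (x + 3.528)² + (y + 48.257)² = 36.4964480841²
eq2−eq3, eq2−eq1 (x²,y² cancel):
  -85.596·x − 128.288·y = 4327.462382
  -149.638·x − 33.864·y = 4160.633537
det = -85.596·-33.864 − -128.288·-149.638 = -16298.136800
x = (4327.462382·-33.864 − -128.288·4160.633537) / -16298.136800 = -23.758186
y = (-85.596·4160.633537 − 4327.462382·-149.638) / -16298.136800 = -17.880524

x=-23.758 y=-17.881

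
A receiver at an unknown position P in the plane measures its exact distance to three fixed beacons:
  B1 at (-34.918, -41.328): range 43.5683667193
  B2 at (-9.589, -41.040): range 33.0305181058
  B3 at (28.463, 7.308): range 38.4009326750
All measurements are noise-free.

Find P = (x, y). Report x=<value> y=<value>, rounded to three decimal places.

eq1: (x + 34.918)² + (y + 41.328)² = 43.5683667193²
eq2: (x + 9.589)² + (y + 41.040)² = 33.0305181058²
eq3: (x − 28.463)² + (y − 7.308)² = 38.4009326750²
eq2−eq3, eq2−eq1 (x²,y² cancel):
  76.104·x + 96.696·y = -1296.297792
  -50.658·x − 0.576·y = 343.852335
det = 76.104·-0.576 − 96.696·-50.658 = 4854.590064
x = (-1296.297792·-0.576 − 96.696·343.852335) / 4854.590064 = -6.695205
y = (76.104·343.852335 − -1296.297792·-50.658) / 4854.590064 = -8.136488

x=-6.695 y=-8.136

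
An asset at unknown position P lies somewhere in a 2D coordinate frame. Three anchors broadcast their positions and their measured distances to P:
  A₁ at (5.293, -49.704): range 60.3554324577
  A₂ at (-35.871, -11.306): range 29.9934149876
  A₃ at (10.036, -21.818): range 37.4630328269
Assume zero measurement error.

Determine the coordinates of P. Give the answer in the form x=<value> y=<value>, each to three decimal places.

x=-12.810 y=7.872

eq1: (x − 5.293)² + (y + 49.704)² = 60.3554324577²
eq2: (x + 35.871)² + (y + 11.306)² = 29.9934149876²
eq3: (x − 10.036)² + (y + 21.818)² = 37.4630328269²
eq1−eq3, eq1−eq2 (x²,y² cancel):
  9.486·x + 55.772·y = 317.542354
  -82.328·x + 76.796·y = 1659.224097
det = 9.486·76.796 − 55.772·-82.328 = 5320.084072
x = (317.542354·76.796 − 55.772·1659.224097) / 5320.084072 = -12.810373
y = (9.486·1659.224097 − 317.542354·-82.328) / 5320.084072 = 7.872437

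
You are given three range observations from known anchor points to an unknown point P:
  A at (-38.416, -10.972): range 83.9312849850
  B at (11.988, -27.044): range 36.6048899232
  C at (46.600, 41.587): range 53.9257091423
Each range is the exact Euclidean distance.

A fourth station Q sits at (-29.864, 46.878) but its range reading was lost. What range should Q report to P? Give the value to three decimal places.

eq1: (x + 38.416)² + (y + 10.972)² = 83.9312849850²
eq2: (x − 11.988)² + (y + 27.044)² = 36.6048899232²
eq3: (x − 46.600)² + (y − 41.587)² = 53.9257091423²
eq3−eq1, eq3−eq2 (x²,y² cancel):
  -170.032·x − 105.118·y = -6441.343222
  -69.224·x − 137.262·y = -1457.884349
det = -170.032·-137.262 − -105.118·-69.224 = 16062.243952
x = (-6441.343222·-137.262 − -105.118·-1457.884349) / 16062.243952 = 45.504337
y = (-170.032·-1457.884349 − -6441.343222·-69.224) / 16062.243952 = -12.327577
|P − Q| = √((45.504337 − -29.864)² + (-12.327577 − 46.878)²) = 95.841988

95.842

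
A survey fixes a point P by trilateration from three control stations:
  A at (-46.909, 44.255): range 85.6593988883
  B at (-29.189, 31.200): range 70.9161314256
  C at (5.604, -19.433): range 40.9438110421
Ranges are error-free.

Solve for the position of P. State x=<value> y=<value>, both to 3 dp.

eq1: (x + 46.909)² + (y − 44.255)² = 85.6593988883²
eq2: (x + 29.189)² + (y − 31.200)² = 70.9161314256²
eq3: (x − 5.604)² + (y + 19.433)² = 40.9438110421²
eq3−eq1, eq3−eq2 (x²,y² cancel):
  -105.026·x + 127.376·y = -1911.223954
  -69.586·x + 101.266·y = -1936.310618
det = -105.026·101.266 − 127.376·-69.586 = -1771.976580
x = (-1911.223954·101.266 − 127.376·-1936.310618) / -1771.976580 = -29.965123
y = (-105.026·-1936.310618 − -1911.223954·-69.586) / -1771.976580 = -39.711884

x=-29.965 y=-39.712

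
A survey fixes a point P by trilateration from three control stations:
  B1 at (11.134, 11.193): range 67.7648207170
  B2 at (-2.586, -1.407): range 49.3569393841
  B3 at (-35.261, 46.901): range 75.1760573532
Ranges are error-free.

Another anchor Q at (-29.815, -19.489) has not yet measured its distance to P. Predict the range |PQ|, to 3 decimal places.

eq1: (x − 11.134)² + (y − 11.193)² = 67.7648207170²
eq2: (x + 2.586)² + (y + 1.407)² = 49.3569393841²
eq3: (x + 35.261)² + (y − 46.901)² = 75.1760573532²
eq3−eq2, eq3−eq1 (x²,y² cancel):
  65.350·x − 96.616·y = -219.042743
  92.790·x − 71.416·y = -2134.424045
det = 65.350·-71.416 − -96.616·92.790 = 4297.963040
x = (-219.042743·-71.416 − -96.616·-2134.424045) / 4297.963040 = -44.341088
y = (65.350·-2134.424045 − -219.042743·92.790) / 4297.963040 = -27.724677
|P − Q| = √((-44.341088 − -29.815)² + (-27.724677 − -19.489)²) = 16.698311

16.698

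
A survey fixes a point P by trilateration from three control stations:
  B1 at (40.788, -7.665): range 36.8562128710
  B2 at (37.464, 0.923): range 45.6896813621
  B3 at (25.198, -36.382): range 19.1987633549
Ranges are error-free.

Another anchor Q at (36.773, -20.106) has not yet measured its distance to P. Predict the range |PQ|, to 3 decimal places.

eq1: (x − 40.788)² + (y + 7.665)² = 36.8562128710²
eq2: (x − 37.464)² + (y − 0.923)² = 45.6896813621²
eq3: (x − 25.198)² + (y + 36.382)² = 19.1987633549²
eq1−eq3, eq1−eq2 (x²,y² cancel):
  -31.180·x − 57.434·y = 1225.963872
  -6.648·x + 17.176·y = -1047.176500
det = -31.180·17.176 − -57.434·-6.648 = -917.368912
x = (1225.963872·17.176 − -57.434·-1047.176500) / -917.368912 = 42.607046
y = (-31.180·-1047.176500 − 1225.963872·-6.648) / -917.368912 = -44.476296
|P − Q| = √((42.607046 − 36.773)² + (-44.476296 − -20.106)²) = 25.058879

25.059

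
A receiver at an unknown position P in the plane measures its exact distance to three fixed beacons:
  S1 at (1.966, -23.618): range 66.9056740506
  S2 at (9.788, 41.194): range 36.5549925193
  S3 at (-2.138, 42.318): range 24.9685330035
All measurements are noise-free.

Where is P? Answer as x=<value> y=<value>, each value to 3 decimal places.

eq1: (x − 1.966)² + (y + 23.618)² = 66.9056740506²
eq2: (x − 9.788)² + (y − 41.194)² = 36.5549925193²
eq3: (x + 2.138)² + (y − 42.318)² = 24.9685330035²
eq3−eq1, eq3−eq2 (x²,y² cancel):
  8.208·x − 131.872·y = -5086.650668
  23.852·x − 2.248·y = -715.473426
det = 8.208·-2.248 − -131.872·23.852 = 3126.959360
x = (-5086.650668·-2.248 − -131.872·-715.473426) / 3126.959360 = -26.516533
y = (8.208·-715.473426 − -5086.650668·23.852) / 3126.959360 = 36.922189

x=-26.517 y=36.922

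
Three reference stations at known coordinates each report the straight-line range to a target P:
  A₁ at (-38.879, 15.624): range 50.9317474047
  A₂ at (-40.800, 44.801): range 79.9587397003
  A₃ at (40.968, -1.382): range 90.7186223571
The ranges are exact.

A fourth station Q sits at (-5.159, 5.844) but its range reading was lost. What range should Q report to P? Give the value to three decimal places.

eq1: (x + 38.879)² + (y − 15.624)² = 50.9317474047²
eq2: (x + 40.800)² + (y − 44.801)² = 79.9587397003²
eq3: (x − 40.968)² + (y + 1.382)² = 90.7186223571²
eq1−eq2, eq1−eq3 (x²,y² cancel):
  -3.842·x + 58.354·y = -1883.273577
  159.694·x − 34.012·y = -5711.224618
det = -3.842·-34.012 − 58.354·159.694 = -9188.109572
x = (-1883.273577·-34.012 − 58.354·-5711.224618) / -9188.109572 = -43.243575
y = (-3.842·-5711.224618 − -1883.273577·159.694) / -9188.109572 = -35.120393
|P − Q| = √((-43.243575 − -5.159)² + (-35.120393 − 5.844)²) = 55.933141

55.933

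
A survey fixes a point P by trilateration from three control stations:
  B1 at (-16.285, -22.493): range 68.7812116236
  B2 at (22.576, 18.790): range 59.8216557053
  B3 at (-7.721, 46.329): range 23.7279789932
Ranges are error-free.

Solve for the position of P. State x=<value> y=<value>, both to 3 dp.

x=-31.387 y=44.610

eq1: (x + 16.285)² + (y + 22.493)² = 68.7812116236²
eq2: (x − 22.576)² + (y − 18.790)² = 59.8216557053²
eq3: (x + 7.721)² + (y − 46.329)² = 23.7279789932²
eq1−eq2, eq1−eq3 (x²,y² cancel):
  77.722·x + 82.566·y = 1243.828183
  17.128·x + 137.644·y = 5602.691893
det = 77.722·137.644 − 82.566·17.128 = 9283.776520
x = (1243.828183·137.644 − 82.566·5602.691893) / 9283.776520 = -31.386621
y = (77.722·5602.691893 − 1243.828183·17.128) / 9283.776520 = 44.609877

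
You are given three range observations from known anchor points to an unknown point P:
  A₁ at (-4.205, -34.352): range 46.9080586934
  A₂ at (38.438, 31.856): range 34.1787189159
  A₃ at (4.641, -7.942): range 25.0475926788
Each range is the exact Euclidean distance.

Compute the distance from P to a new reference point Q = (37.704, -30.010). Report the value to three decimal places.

eq1: (x + 4.205)² + (y + 34.352)² = 46.9080586934²
eq2: (x − 38.438)² + (y − 31.856)² = 34.1787189159²
eq3: (x − 4.641)² + (y + 7.942)² = 25.0475926788²
eq2−eq1, eq2−eq3 (x²,y² cancel):
  -85.286·x − 132.416·y = -2326.723795
  -67.594·x − 79.596·y = -1866.867407
det = -85.286·-79.596 − -132.416·-67.594 = -2162.102648
x = (-2326.723795·-79.596 − -132.416·-1866.867407) / -2162.102648 = 28.678198
y = (-85.286·-1866.867407 − -2326.723795·-67.594) / -2162.102648 = -0.899627
|P − Q| = √((28.678198 − 37.704)² + (-0.899627 − -30.010)²) = 30.477515

30.478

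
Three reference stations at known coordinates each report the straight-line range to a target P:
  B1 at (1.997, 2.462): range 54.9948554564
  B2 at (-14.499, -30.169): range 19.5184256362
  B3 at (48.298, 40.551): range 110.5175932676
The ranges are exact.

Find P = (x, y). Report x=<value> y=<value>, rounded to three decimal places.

eq1: (x − 1.997)² + (y − 2.462)² = 54.9948554564²
eq2: (x + 14.499)² + (y + 30.169)² = 19.5184256362²
eq3: (x − 48.298)² + (y − 40.551)² = 110.5175932676²
eq1−eq2, eq1−eq3 (x²,y² cancel):
  -32.992·x − 65.262·y = 3753.805296
  92.602·x + 76.178·y = -5222.673343
det = -32.992·76.178 − -65.262·92.602 = 3530.127148
x = (3753.805296·76.178 − -65.262·-5222.673343) / 3530.127148 = -15.547522
y = (-32.992·-5222.673343 − 3753.805296·92.602) / 3530.127148 = -49.659242

x=-15.548 y=-49.659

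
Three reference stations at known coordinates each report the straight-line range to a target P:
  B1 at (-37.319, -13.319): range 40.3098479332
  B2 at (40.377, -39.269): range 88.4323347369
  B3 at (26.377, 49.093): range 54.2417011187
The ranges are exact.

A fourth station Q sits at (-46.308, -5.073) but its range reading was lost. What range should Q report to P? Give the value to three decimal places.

37.999

eq1: (x + 37.319)² + (y + 13.319)² = 40.3098479332²
eq2: (x − 40.377)² + (y + 39.269)² = 88.4323347369²
eq3: (x − 26.377)² + (y − 49.093)² = 54.2417011187²
eq3−eq2, eq3−eq1 (x²,y² cancel):
  28.000·x − 176.724·y = -4811.627975
  -127.392·x − 124.824·y = -218.486956
det = 28.000·-124.824 − -176.724·-127.392 = -26008.295808
x = (-4811.627975·-124.824 − -176.724·-218.486956) / -26008.295808 = -21.608289
y = (28.000·-218.486956 − -4811.627975·-127.392) / -26008.295808 = 23.803195
|P − Q| = √((-21.608289 − -46.308)² + (23.803195 − -5.073)²) = 37.998821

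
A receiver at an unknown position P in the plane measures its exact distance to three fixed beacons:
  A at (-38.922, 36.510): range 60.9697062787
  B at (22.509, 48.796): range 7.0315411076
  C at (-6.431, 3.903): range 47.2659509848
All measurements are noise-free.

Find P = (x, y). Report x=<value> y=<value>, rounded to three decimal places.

x=21.818 y=41.799

eq1: (x + 38.922)² + (y − 36.510)² = 60.9697062787²
eq2: (x − 22.509)² + (y − 48.796)² = 7.0315411076²
eq3: (x + 6.431)² + (y − 3.903)² = 47.2659509848²
eq3−eq2, eq3−eq1 (x²,y² cancel):
  57.880·x + 89.786·y = 5015.741079
  -64.982·x + 65.214·y = 1308.076053
det = 57.880·65.214 − 89.786·-64.982 = 9609.060172
x = (5015.741079·65.214 − 89.786·1308.076053) / 9609.060172 = 21.817911
y = (57.880·1308.076053 − 5015.741079·-64.982) / 9609.060172 = 41.798503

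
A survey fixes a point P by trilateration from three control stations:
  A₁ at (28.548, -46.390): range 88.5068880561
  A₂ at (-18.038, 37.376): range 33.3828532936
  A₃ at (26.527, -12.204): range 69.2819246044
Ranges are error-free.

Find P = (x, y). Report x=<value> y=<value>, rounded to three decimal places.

eq1: (x − 28.548)² + (y + 46.390)² = 88.5068880561²
eq2: (x + 18.038)² + (y − 37.376)² = 33.3828532936²
eq3: (x − 26.527)² + (y + 12.204)² = 69.2819246044²
eq3−eq2, eq3−eq1 (x²,y² cancel):
  -89.130·x + 99.160·y = 4555.285658
  4.042·x − 68.372·y = -919.083097
det = -89.130·-68.372 − 99.160·4.042 = 5693.191640
x = (4555.285658·-68.372 − 99.160·-919.083097) / 5693.191640 = -38.698453
y = (-89.130·-919.083097 − 4555.285658·4.042) / 5693.191640 = 11.154624

x=-38.698 y=11.155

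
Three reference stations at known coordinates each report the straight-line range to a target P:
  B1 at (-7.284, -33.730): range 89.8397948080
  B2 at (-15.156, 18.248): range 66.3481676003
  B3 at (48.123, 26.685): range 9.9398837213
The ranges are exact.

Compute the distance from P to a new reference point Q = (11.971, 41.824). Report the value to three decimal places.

eq1: (x + 7.284)² + (y + 33.730)² = 89.8397948080²
eq2: (x + 15.156)² + (y − 18.248)² = 66.3481676003²
eq3: (x − 48.123)² + (y − 26.685)² = 9.9398837213²
eq1−eq3, eq1−eq2 (x²,y² cancel):
  110.814·x + 120.830·y = 9809.530241
  -15.744·x + 103.956·y = 3041.033671
det = 110.814·103.956 − 120.830·-15.744 = 13422.127704
x = (9809.530241·103.956 − 120.830·3041.033671) / 13422.127704 = 48.599704
y = (110.814·3041.033671 − 9809.530241·-15.744) / 13422.127704 = 36.613446
|P − Q| = √((48.599704 − 11.971)² + (36.613446 − 41.824)²) = 36.997457

36.997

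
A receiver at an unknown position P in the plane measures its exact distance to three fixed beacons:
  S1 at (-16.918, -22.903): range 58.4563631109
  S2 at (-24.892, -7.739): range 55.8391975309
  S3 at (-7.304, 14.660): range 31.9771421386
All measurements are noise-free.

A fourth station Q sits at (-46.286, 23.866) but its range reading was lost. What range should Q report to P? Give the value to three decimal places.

70.952

eq1: (x + 16.918)² + (y + 22.903)² = 58.4563631109²
eq2: (x + 24.892)² + (y + 7.739)² = 55.8391975309²
eq3: (x + 7.304)² + (y − 14.660)² = 31.9771421386²
eq2−eq1, eq2−eq3 (x²,y² cancel):
  15.948·x − 30.328·y = -167.868059
  35.176·x + 44.798·y = 1684.238593
det = 15.948·44.798 − -30.328·35.176 = 1781.256232
x = (-167.868059·44.798 − -30.328·1684.238593) / 1781.256232 = 24.454334
y = (15.948·1684.238593 − -167.868059·35.176) / 1781.256232 = 18.394414
|P − Q| = √((24.454334 − -46.286)² + (18.394414 − 23.866)²) = 70.951625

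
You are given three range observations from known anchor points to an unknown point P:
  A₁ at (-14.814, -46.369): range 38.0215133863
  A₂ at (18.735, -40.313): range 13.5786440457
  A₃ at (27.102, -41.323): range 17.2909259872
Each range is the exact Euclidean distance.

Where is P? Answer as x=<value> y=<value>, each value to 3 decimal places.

eq1: (x + 14.814)² + (y + 46.369)² = 38.0215133863²
eq2: (x − 18.735)² + (y + 40.313)² = 13.5786440457²
eq3: (x − 27.102)² + (y + 41.323)² = 17.2909259872²
eq2−eq3, eq2−eq1 (x²,y² cancel):
  16.734·x − 2.020·y = 351.373992
  -67.098·x − 12.112·y = -867.855343
det = 16.734·-12.112 − -2.020·-67.098 = -338.220168
x = (351.373992·-12.112 − -2.020·-867.855343) / -338.220168 = 17.766266
y = (16.734·-867.855343 − 351.373992·-67.098) / -338.220168 = -26.768956

x=17.766 y=-26.769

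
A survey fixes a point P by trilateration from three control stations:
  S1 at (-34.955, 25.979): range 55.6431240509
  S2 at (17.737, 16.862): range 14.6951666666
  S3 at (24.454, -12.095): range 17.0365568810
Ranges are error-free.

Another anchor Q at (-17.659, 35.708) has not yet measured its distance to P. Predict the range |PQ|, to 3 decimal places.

46.980

eq1: (x + 34.955)² + (y − 25.979)² = 55.6431240509²
eq2: (x − 17.737)² + (y − 16.862)² = 14.6951666666²
eq3: (x − 24.454)² + (y + 12.095)² = 17.0365568810²
eq1−eq2, eq1−eq3 (x²,y² cancel):
  105.384·x − 18.234·y = 1582.377078
  118.818·x − 76.148·y = 1653.439659
det = 105.384·-76.148 − -18.234·118.818 = -5858.253420
x = (1582.377078·-76.148 − -18.234·1653.439659) / -5858.253420 = 15.422008
y = (105.384·1653.439659 − 1582.377078·118.818) / -5858.253420 = 2.350324
|P − Q| = √((15.422008 − -17.659)² + (2.350324 − 35.708)²) = 46.979651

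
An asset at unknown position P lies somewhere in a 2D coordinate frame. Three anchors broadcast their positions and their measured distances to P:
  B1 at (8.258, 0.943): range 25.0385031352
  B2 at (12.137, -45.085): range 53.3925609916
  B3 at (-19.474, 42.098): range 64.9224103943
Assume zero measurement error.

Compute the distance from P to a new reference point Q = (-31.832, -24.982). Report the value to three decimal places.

eq1: (x − 8.258)² + (y − 0.943)² = 25.0385031352²
eq2: (x − 12.137)² + (y + 45.085)² = 53.3925609916²
eq3: (x + 19.474)² + (y − 42.098)² = 64.9224103943²
eq1−eq2, eq1−eq3 (x²,y² cancel):
  7.758·x − 92.056·y = -112.958749
  -55.464·x + 82.310·y = -1505.598265
det = 7.758·82.310 − -92.056·-55.464 = -4467.233004
x = (-112.958749·82.310 − -92.056·-1505.598265) / -4467.233004 = 33.107068
y = (7.758·-1505.598265 − -112.958749·-55.464) / -4467.233004 = 4.017157
|P − Q| = √((33.107068 − -31.832)² + (4.017157 − -24.982)²) = 71.119854

71.120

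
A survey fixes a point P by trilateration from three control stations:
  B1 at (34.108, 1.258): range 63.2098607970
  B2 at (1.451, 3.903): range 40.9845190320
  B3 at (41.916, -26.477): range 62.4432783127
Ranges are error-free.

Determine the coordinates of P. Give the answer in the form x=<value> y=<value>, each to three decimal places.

eq1: (x − 34.108)² + (y − 1.258)² = 63.2098607970²
eq2: (x − 1.451)² + (y − 3.903)² = 40.9845190320²
eq3: (x − 41.916)² + (y + 26.477)² = 62.4432783127²
eq1−eq2, eq1−eq3 (x²,y² cancel):
  -65.314·x + 5.290·y = 1168.156284
  15.616·x − 55.470·y = 1389.367853
det = -65.314·-55.470 − 5.290·15.616 = 3540.358940
x = (1168.156284·-55.470 − 5.290·1389.367853) / 3540.358940 = -20.378551
y = (-65.314·1389.367853 − 1168.156284·15.616) / 3540.358940 = -30.784195

x=-20.379 y=-30.784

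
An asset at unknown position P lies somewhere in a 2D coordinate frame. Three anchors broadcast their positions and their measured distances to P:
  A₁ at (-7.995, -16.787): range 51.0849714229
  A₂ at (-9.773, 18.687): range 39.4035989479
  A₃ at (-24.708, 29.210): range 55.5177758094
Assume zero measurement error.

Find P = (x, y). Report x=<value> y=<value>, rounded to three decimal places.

eq1: (x + 7.995)² + (y + 16.787)² = 51.0849714229²
eq2: (x + 9.773)² + (y − 18.687)² = 39.4035989479²
eq3: (x + 24.708)² + (y − 29.210)² = 55.5177758094²
eq3−eq1, eq3−eq2 (x²,y² cancel):
  33.426·x − 91.994·y = -645.436844
  29.870·x − 21.046·y = 510.585955
det = 33.426·-21.046 − -91.994·29.870 = 2044.377184
x = (-645.436844·-21.046 − -91.994·510.585955) / 2044.377184 = 29.620125
y = (33.426·510.585955 − -645.436844·29.870) / 2044.377184 = 17.778542

x=29.620 y=17.779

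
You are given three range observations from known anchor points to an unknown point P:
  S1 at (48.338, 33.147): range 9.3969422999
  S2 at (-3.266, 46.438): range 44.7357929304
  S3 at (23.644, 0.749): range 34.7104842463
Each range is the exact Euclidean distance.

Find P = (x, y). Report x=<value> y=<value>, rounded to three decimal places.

x=39.029 y=31.864

eq1: (x − 48.338)² + (y − 33.147)² = 9.3969422999²
eq2: (x + 3.266)² + (y − 46.438)² = 44.7357929304²
eq3: (x − 23.644)² + (y − 0.749)² = 34.7104842463²
eq1−eq2, eq1−eq3 (x²,y² cancel):
  -103.208·x + 26.582·y = -3181.119898
  -49.388·x − 64.796·y = -3992.201308
det = -103.208·-64.796 − 26.582·-49.388 = 8000.297384
x = (-3181.119898·-64.796 − 26.582·-3992.201308) / 8000.297384 = 39.029117
y = (-103.208·-3992.201308 − -3181.119898·-49.388) / 8000.297384 = 31.863561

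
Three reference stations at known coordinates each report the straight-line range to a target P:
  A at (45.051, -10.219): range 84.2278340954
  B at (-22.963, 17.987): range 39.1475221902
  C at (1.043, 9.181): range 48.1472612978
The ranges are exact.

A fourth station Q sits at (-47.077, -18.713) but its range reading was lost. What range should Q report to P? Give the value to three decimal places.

eq1: (x − 45.051)² + (y + 10.219)² = 84.2278340954²
eq2: (x + 22.963)² + (y − 17.987)² = 39.1475221902²
eq3: (x − 1.043)² + (y − 9.181)² = 48.1472612978²
eq1−eq2, eq1−eq3 (x²,y² cancel):
  -136.028·x + 56.412·y = 4278.610519
  -88.016·x + 38.800·y = 2727.527314
det = -136.028·38.800 − 56.412·-88.016 = -312.727808
x = (4278.610519·38.800 − 56.412·2727.527314) / -312.727808 = -38.835105
y = (-136.028·2727.527314 − 4278.610519·-88.016) / -312.727808 = -17.798539
|P − Q| = √((-38.835105 − -47.077)² + (-17.798539 − -18.713)²) = 8.292471

8.292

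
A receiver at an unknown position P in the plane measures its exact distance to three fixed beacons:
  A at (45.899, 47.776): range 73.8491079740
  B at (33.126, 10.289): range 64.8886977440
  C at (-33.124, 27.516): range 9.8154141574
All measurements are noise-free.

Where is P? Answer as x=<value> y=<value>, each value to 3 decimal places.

x=-26.848 y=35.062

eq1: (x − 45.899)² + (y − 47.776)² = 73.8491079740²
eq2: (x − 33.126)² + (y − 10.289)² = 64.8886977440²
eq3: (x + 33.124)² + (y − 27.516)² = 9.8154141574²
eq3−eq2, eq3−eq1 (x²,y² cancel):
  132.500·x − 34.454·y = -4765.334975
  158.046·x + 40.520·y = -2822.413648
det = 132.500·40.520 − -34.454·158.046 = 10814.216884
x = (-4765.334975·40.520 − -34.454·-2822.413648) / 10814.216884 = -26.847512
y = (132.500·-2822.413648 − -4765.334975·158.046) / 10814.216884 = 35.062393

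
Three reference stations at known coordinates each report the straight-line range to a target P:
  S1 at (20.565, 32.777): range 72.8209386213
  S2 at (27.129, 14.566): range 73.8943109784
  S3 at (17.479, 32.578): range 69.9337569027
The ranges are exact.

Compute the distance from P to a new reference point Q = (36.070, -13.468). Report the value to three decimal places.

eq1: (x − 20.565)² + (y − 32.777)² = 72.8209386213²
eq2: (x − 27.129)² + (y − 14.566)² = 73.8943109784²
eq3: (x − 17.479)² + (y − 32.578)² = 69.9337569027²
eq2−eq1, eq2−eq3 (x²,y² cancel):
  -13.128·x + 36.422·y = 706.580050
  -19.300·x + 36.024·y = 988.329368
det = -13.128·36.024 − 36.422·-19.300 = 230.021528
x = (706.580050·36.024 − 36.422·988.329368) / 230.021528 = -45.835243
y = (-13.128·988.329368 − 706.580050·-19.300) / 230.021528 = 2.878891
|P − Q| = √((-45.835243 − 36.070)² + (2.878891 − -13.468)²) = 83.520594

83.521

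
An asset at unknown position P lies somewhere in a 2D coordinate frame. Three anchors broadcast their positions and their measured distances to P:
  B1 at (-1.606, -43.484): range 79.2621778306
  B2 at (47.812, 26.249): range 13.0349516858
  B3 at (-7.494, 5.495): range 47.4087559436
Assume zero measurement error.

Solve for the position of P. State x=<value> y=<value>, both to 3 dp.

x=34.795 y=26.925

eq1: (x + 1.606)² + (y + 43.484)² = 79.2621778306²
eq2: (x − 47.812)² + (y − 26.249)² = 13.0349516858²
eq3: (x + 7.494)² + (y − 5.495)² = 47.4087559436²
eq3−eq1, eq3−eq2 (x²,y² cancel):
  11.776·x − 97.958·y = -2227.820263
  110.612·x + 41.508·y = 4966.322459
det = 11.776·41.508 − -97.958·110.612 = 11324.128504
x = (-2227.820263·41.508 − -97.958·4966.322459) / 11324.128504 = 34.794612
y = (11.776·4966.322459 − -2227.820263·110.612) / 11324.128504 = 26.925433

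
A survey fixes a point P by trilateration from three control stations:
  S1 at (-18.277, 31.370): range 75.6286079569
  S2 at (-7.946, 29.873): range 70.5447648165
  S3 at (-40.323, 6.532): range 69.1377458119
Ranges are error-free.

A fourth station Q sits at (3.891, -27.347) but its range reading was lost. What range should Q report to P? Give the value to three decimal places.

13.626

eq1: (x + 18.277)² + (y − 31.370)² = 75.6286079569²
eq2: (x + 7.946)² + (y − 29.873)² = 70.5447648165²
eq3: (x + 40.323)² + (y − 6.532)² = 69.1377458119²
eq1−eq2, eq1−eq3 (x²,y² cancel):
  20.662·x − 2.994·y = 380.531914
  -44.092·x − 49.676·y = 1290.144170
det = 20.662·-49.676 − -2.994·-44.092 = -1158.416960
x = (380.531914·-49.676 − -2.994·1290.144170) / -1158.416960 = 12.983763
y = (20.662·1290.144170 − 380.531914·-44.092) / -1158.416960 = -37.495456
|P − Q| = √((12.983763 − 3.891)² + (-37.495456 − -27.347)²) = 13.626060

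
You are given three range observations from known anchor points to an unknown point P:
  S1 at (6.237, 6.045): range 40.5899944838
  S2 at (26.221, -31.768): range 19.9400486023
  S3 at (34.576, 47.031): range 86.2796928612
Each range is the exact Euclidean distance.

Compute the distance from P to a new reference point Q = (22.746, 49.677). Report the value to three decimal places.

85.779

eq1: (x − 6.237)² + (y − 6.045)² = 40.5899944838²
eq2: (x − 26.221)² + (y + 31.768)² = 19.9400486023²
eq3: (x − 34.576)² + (y − 47.031)² = 86.2796928612²
eq1−eq2, eq1−eq3 (x²,y² cancel):
  39.968·x − 75.626·y = 2871.246585
  56.678·x + 81.972·y = -2464.665205
det = 39.968·81.972 − -75.626·56.678 = 7562.587324
x = (2871.246585·81.972 − -75.626·-2464.665205) / 7562.587324 = 6.475172
y = (39.968·-2464.665205 − 2871.246585·56.678) / 7562.587324 = -34.544296
|P − Q| = √((6.475172 − 22.746)² + (-34.544296 − 49.677)²) = 85.778590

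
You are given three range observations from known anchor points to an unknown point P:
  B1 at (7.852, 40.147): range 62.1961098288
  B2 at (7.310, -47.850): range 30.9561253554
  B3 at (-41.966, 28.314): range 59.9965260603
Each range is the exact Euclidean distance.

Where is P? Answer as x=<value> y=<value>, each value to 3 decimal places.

eq1: (x − 7.852)² + (y − 40.147)² = 62.1961098288²
eq2: (x − 7.310)² + (y + 47.850)² = 30.9561253554²
eq3: (x + 41.966)² + (y − 28.314)² = 59.9965260603²
eq2−eq1, eq2−eq3 (x²,y² cancel):
  1.084·x + 175.994·y = -3579.697468
  -98.552·x + 152.328·y = -2421.532290
det = 1.084·152.328 − 175.994·-98.552 = 17509.684240
x = (-3579.697468·152.328 − 175.994·-2421.532290) / 17509.684240 = -6.802693
y = (1.084·-2421.532290 − -3579.697468·-98.552) / 17509.684240 = -20.297984

x=-6.803 y=-20.298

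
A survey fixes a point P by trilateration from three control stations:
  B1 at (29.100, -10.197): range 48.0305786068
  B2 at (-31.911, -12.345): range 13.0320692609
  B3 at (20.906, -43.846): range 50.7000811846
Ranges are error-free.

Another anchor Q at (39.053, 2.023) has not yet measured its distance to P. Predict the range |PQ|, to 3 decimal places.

eq1: (x − 29.100)² + (y + 10.197)² = 48.0305786068²
eq2: (x + 31.911)² + (y + 12.345)² = 13.0320692609²
eq3: (x − 20.906)² + (y + 43.846)² = 50.7000811846²
eq3−eq2, eq3−eq1 (x²,y² cancel):
  -105.634·x + 63.002·y = 1211.841797
  16.388·x + 67.298·y = -1145.181992
det = -105.634·67.298 − 63.002·16.388 = -8141.433708
x = (1211.841797·67.298 − 63.002·-1145.181992) / -8141.433708 = -18.879142
y = (-105.634·-1145.181992 − 1211.841797·16.388) / -8141.433708 = -12.419249
|P − Q| = √((-18.879142 − 39.053)² + (-12.419249 − 2.023)²) = 59.705206

59.705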